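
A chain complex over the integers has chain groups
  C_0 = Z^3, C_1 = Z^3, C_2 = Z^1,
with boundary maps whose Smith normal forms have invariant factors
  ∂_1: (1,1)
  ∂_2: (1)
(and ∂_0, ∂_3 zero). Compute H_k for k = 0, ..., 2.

H_0: b_0 = 3 − 0 − 2 = 1; torsion from ∂_1 factors > 1: none. So H_0 = Z.
H_1: b_1 = 3 − 2 − 1 = 0; torsion from ∂_2 factors > 1: none. So H_1 = 0.
H_2: b_2 = 1 − 1 − 0 = 0; torsion from ∂_3 factors > 1: none. So H_2 = 0.

H_0 = Z,  H_1 = 0,  H_2 = 0.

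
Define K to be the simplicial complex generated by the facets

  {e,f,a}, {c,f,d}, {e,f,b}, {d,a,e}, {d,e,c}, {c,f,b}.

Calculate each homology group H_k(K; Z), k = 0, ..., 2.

Take the total order a < b < c < d < e < f on the vertex set. Then K (dimension 2) consists of the simplices:

  0-simplices (6): a, b, c, d, e, f
  1-simplices (12): ad, ae, af, bc, be, bf, cd, ce, cf, de, df, ef
  2-simplices (6): ade, aef, bcf, bef, cde, cdf

Hence C_0 ≅ Z^6, C_1 ≅ Z^12, C_2 ≅ Z^6.

∂_1: C_1 → C_0 is given by ∂[p,q] = [q] − [p]. For instance
  ∂cd = d − c.
The 6×12 boundary matrix has rank 5 and Smith normal form diag(1,1,1,1,1).

∂_2: C_2 → C_1 maps a triangle to the signed sum of its edges. For instance
  ∂bef = ef − bf + be,
  ∂ade = de − ae + ad.
The resulting 12×6 matrix has rank 6, and its Smith normal form has invariant factors (1,1,1,1,1,1).

Now H_k = ker ∂_k / im ∂_{k+1}, so:

  H_0: rank C_0 − rank ∂_1 = 6 − 5 = 1, and the invariant factors of ∂_1 are all 1, so H_0 ≅ Z.
  H_1: rank ker ∂_1 − rank ∂_2 = (12 − 5) − 6 = 1, and the invariant factors of ∂_2 are all 1, so H_1 ≅ Z.
  H_2: rank ker ∂_2 − rank ∂_3 = (6 − 6) − 0 = 0, and there is no ∂_3, so H_2 ≅ 0.

H_0 = Z,  H_1 = Z,  H_2 = 0.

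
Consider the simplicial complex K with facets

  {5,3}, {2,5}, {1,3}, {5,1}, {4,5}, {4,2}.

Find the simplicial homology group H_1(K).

H_1 = Z^2.

Take the total order 1 < 2 < 3 < 4 < 5 on the vertex set. Then K (dimension 1) consists of the simplices:

  0-simplices (5): [1], [2], [3], [4], [5]
  1-simplices (6): [1,3], [1,5], [2,4], [2,5], [3,5], [4,5]

Hence C_0 ≅ Z^5, C_1 ≅ Z^6.

Boundary ∂_1: C_1 → C_0 is given by ∂[p,q] = [q] − [p]. For instance
  ∂[1,5] = [5] − [1].
The 5×6 boundary matrix has rank 4 and Smith normal form diag(1,1,1,1).

Computing H_k = (kernel of ∂_k) / (image of ∂_{k+1}):

  H_1: rank ker ∂_1 − rank ∂_2 = (6 − 4) − 0 = 2, and there is no ∂_2, so H_1 ≅ Z^2.

(K is a triangulation of a wedge of 2 circles.)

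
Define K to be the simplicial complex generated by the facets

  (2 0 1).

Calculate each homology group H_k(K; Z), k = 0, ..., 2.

H_0 = Z,  H_1 = 0,  H_2 = 0.

K has 3 vertices, 3 edges, 1 triangle.
rank ∂_0 = 0, rank ∂_1 = 2 ⇒ b_0 = 3 − 0 − 2 = 1; all invariant factors of ∂_1 are 1 so no torsion. So H_0 ≅ Z.
rank ∂_1 = 2, rank ∂_2 = 1 ⇒ b_1 = 3 − 2 − 1 = 0; all invariant factors of ∂_2 are 1 so no torsion. So H_1 ≅ 0.
rank ∂_2 = 1, rank ∂_3 = 0 ⇒ b_2 = 1 − 1 − 0 = 0. So H_2 ≅ 0.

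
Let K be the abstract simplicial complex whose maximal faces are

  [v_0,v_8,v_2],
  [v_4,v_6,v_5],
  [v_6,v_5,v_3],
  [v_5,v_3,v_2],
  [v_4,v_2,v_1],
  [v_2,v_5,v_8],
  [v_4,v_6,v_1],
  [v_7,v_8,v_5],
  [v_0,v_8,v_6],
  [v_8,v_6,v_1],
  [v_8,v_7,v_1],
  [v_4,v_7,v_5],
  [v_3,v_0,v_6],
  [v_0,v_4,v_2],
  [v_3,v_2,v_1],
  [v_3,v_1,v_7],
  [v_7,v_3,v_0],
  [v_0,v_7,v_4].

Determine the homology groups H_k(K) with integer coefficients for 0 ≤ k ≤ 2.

K has 9 vertices, 27 edges, 18 triangles.
rank ∂_0 = 0, rank ∂_1 = 8 ⇒ b_0 = 9 − 0 − 8 = 1; all invariant factors of ∂_1 are 1 so no torsion. So H_0 ≅ Z.
rank ∂_1 = 8, rank ∂_2 = 17 ⇒ b_1 = 27 − 8 − 17 = 2; all invariant factors of ∂_2 are 1 so no torsion. So H_1 ≅ Z^2.
rank ∂_2 = 17, rank ∂_3 = 0 ⇒ b_2 = 18 − 17 − 0 = 1. So H_2 ≅ Z.

H_0 = Z,  H_1 = Z^2,  H_2 = Z.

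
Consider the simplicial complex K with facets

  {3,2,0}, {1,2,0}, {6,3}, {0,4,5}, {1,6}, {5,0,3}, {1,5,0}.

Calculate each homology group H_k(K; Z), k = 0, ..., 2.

H_0 ≅ Z,  H_1 ≅ Z,  H_2 = 0.

Fix the vertex order 0 < 1 < 2 < 3 < 4 < 5 < 6 and write every simplex with vertices in increasing order. Then dim K = 2 and the simplices of K are:

  0-simplices (7): [0], [1], [2], [3], [4], [5], [6]
  1-simplices (12): [0,1], [0,2], [0,3], [0,4], [0,5], [1,2], [1,5], [1,6], [2,3], [3,5], [3,6], [4,5]
  2-simplices (5): [0,1,2], [0,1,5], [0,2,3], [0,3,5], [0,4,5]

giving chain groups C_0 ≅ Z^7, C_1 ≅ Z^12, C_2 ≅ Z^5.

∂_1: C_1 → C_0 sends each edge [p,q] (with p < q) to q − p. For instance
  ∂[0,1] = [1] − [0].
As a 7×12 matrix over Z this has rank 6, with invariant factors (1,1,1,1,1,1).

Boundary ∂_2: C_2 → C_1 sends each 2-simplex [p,q,r] to [q,r] − [p,r] + [p,q]. For instance
  ∂[0,1,2] = [1,2] − [0,2] + [0,1],
  ∂[0,2,3] = [2,3] − [0,3] + [0,2].
This gives a 12×5 integer matrix of rank 5; reducing to Smith normal form yields diagonal entries (1,1,1,1,1).

Computing H_k = (kernel of ∂_k) / (image of ∂_{k+1}):

  H_0: rank C_0 − rank ∂_1 = 7 − 6 = 1, and the invariant factors of ∂_1 are all 1, so H_0 ≅ Z.
  H_1: rank ker ∂_1 − rank ∂_2 = (12 − 6) − 5 = 1, and the invariant factors of ∂_2 are all 1, so H_1 ≅ Z.
  H_2: rank ker ∂_2 − rank ∂_3 = (5 − 5) − 0 = 0, and there is no ∂_3, so H_2 ≅ 0.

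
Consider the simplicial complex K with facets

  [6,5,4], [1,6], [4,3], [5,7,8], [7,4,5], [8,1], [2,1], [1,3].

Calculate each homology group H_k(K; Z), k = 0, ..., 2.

H_0 ≅ Z,  H_1 ≅ Z^2,  H_2 = 0.

Fix the vertex order 1 < 2 < 3 < 4 < 5 < 6 < 7 < 8 and write every simplex with vertices in increasing order. Then dim K = 2 and the simplices of K are:

  0-simplices (8): [1], [2], [3], [4], [5], [6], [7], [8]
  1-simplices (12): [1,2], [1,3], [1,6], [1,8], [3,4], [4,5], [4,6], [4,7], [5,6], [5,7], [5,8], [7,8]
  2-simplices (3): [4,5,6], [4,5,7], [5,7,8]

so the chain groups are C_0 ≅ Z^8, C_1 ≅ Z^12, C_2 ≅ Z^3.

The boundary map ∂_1: C_1 → C_0 maps an edge to its endpoints' difference, ∂[p,q] = q − p.
The resulting 8×12 matrix has rank 7, and its Smith normal form has invariant factors (1,1,1,1,1,1,1).

The boundary map ∂_2: C_2 → C_1 sends each 2-simplex [p,q,r] to [q,r] − [p,r] + [p,q]. For instance
  ∂[5,7,8] = [7,8] − [5,8] + [5,7],
  ∂[4,5,7] = [5,7] − [4,7] + [4,5].
As a 12×3 matrix over Z this has rank 3, with invariant factors (1,1,1).

Computing H_k = (kernel of ∂_k) / (image of ∂_{k+1}):

  H_0: rank C_0 − rank ∂_1 = 8 − 7 = 1, and the invariant factors of ∂_1 are all 1, so H_0 = Z.
  H_1: rank ker ∂_1 − rank ∂_2 = (12 − 7) − 3 = 2, and the invariant factors of ∂_2 are all 1, so H_1 = Z^2.
  H_2: rank ker ∂_2 − rank ∂_3 = (3 − 3) − 0 = 0, and there is no ∂_3, so H_2 = 0.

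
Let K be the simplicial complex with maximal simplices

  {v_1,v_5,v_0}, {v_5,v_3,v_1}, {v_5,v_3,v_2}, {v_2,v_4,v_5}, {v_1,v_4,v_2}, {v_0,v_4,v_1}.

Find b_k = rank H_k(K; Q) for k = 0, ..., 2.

Take the total order v_0 < v_1 < v_2 < v_3 < v_4 < v_5 on the vertex set. Then K (dimension 2) consists of the simplices:

  0-simplices (6): [v_0], [v_1], [v_2], [v_3], [v_4], [v_5]
  1-simplices (12): [v_0,v_1], [v_0,v_4], [v_0,v_5], [v_1,v_2], [v_1,v_3], [v_1,v_4], [v_1,v_5], [v_2,v_3], [v_2,v_4], [v_2,v_5], [v_3,v_5], [v_4,v_5]
  2-simplices (6): [v_0,v_1,v_4], [v_0,v_1,v_5], [v_1,v_2,v_4], [v_1,v_3,v_5], [v_2,v_3,v_5], [v_2,v_4,v_5]

so the chain groups are C_0 ≅ Z^6, C_1 ≅ Z^12, C_2 ≅ Z^6.

∂_1: C_1 → C_0 sends each edge [p,q] (with p < q) to q − p. For instance
  ∂[v_4,v_5] = [v_5] − [v_4].
As a 6×12 matrix over Z this has rank 5, with invariant factors (1,1,1,1,1).

The boundary map ∂_2: C_2 → C_1 maps a triangle to the signed sum of its edges. For instance
  ∂[v_2,v_4,v_5] = [v_4,v_5] − [v_2,v_5] + [v_2,v_4],
  ∂[v_2,v_3,v_5] = [v_3,v_5] − [v_2,v_5] + [v_2,v_3].
As a 12×6 matrix over Z this has rank 6, with invariant factors (1,1,1,1,1,1).

Computing H_k = (kernel of ∂_k) / (image of ∂_{k+1}):

  H_0: rank C_0 − rank ∂_1 = 6 − 5 = 1, and the invariant factors of ∂_1 are all 1, so H_0 ≅ Z.
  H_1: rank ker ∂_1 − rank ∂_2 = (12 − 5) − 6 = 1, and the invariant factors of ∂_2 are all 1, so H_1 ≅ Z.
  H_2: rank ker ∂_2 − rank ∂_3 = (6 − 6) − 0 = 0, and there is no ∂_3, so H_2 ≅ 0.

(K is a triangulation of the cylinder S^1 x I.)

Hence the Betti numbers are b_0 = 1, b_1 = 1, b_2 = 0.

b_0 = 1, b_1 = 1, b_2 = 0.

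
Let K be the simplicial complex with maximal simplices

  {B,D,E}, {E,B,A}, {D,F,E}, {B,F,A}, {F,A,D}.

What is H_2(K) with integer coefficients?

H_2 ≅ 0.

We work with the vertex ordering A < B < D < E < F. The simplices of K, each written with vertices in increasing order, are:

  0-simplices (5): A, B, D, E, F
  1-simplices (10): AB, AD, AE, AF, BD, BE, BF, DE, DF, EF
  2-simplices (5): ABE, ABF, ADF, BDE, DEF

Hence C_0 ≅ Z^5, C_1 ≅ Z^10, C_2 ≅ Z^5.

∂_1: C_1 → C_0 sends each edge [p,q] (with p < q) to q − p.
This gives a 5×10 integer matrix of rank 4; reducing to Smith normal form yields diagonal entries (1,1,1,1).

∂_2: C_2 → C_1 sends each 2-simplex [p,q,r] to [q,r] − [p,r] + [p,q]. For instance
  ∂ABF = BF − AF + AB,
  ∂ABE = BE − AE + AB.
The resulting 10×5 matrix has rank 5, and its Smith normal form has invariant factors (1,1,1,1,1).

Reading off H_k = ker ∂_k / im ∂_{k+1}:

  H_2: rank ker ∂_2 − rank ∂_3 = (5 − 5) − 0 = 0, and there is no ∂_3, so H_2 ≅ 0.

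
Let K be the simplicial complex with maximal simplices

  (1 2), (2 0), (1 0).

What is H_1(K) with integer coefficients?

Take the total order 0 < 1 < 2 on the vertex set. Then K (dimension 1) consists of the simplices:

  0-simplices (3): [0], [1], [2]
  1-simplices (3): [0,1], [0,2], [1,2]

so the chain groups are C_0 ≅ Z^3, C_1 ≅ Z^3.

The boundary map ∂_1: C_1 → C_0 maps an edge to its endpoints' difference, ∂[p,q] = q − p.
The resulting 3×3 matrix has rank 2, and its Smith normal form has invariant factors (1,1).

Now H_k = ker ∂_k / im ∂_{k+1}, so:

  H_1: rank ker ∂_1 − rank ∂_2 = (3 − 2) − 0 = 1, and there is no ∂_2, so H_1 = Z.

(K is a triangulation of the circle S^1.)

H_1 ≅ Z.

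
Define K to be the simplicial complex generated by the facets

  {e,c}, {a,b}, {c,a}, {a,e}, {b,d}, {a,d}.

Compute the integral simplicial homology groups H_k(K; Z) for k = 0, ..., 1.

Order the vertices as a < b < c < d < e. Listing each simplex with vertices in this order, K has dimension 1 with simplices:

  0-simplices (5): a, b, c, d, e
  1-simplices (6): ab, ac, ad, ae, bd, ce

Hence C_0 ≅ Z^5, C_1 ≅ Z^6.

∂_1: C_1 → C_0 is given by ∂[p,q] = [q] − [p].
As a 5×6 matrix over Z this has rank 4, with invariant factors (1,1,1,1).

Now H_k = ker ∂_k / im ∂_{k+1}, so:

  H_0: rank C_0 − rank ∂_1 = 5 − 4 = 1, and the invariant factors of ∂_1 are all 1, so H_0 = Z.
  H_1: rank ker ∂_1 − rank ∂_2 = (6 − 4) − 0 = 2, and there is no ∂_2, so H_1 = Z^2.

As a check, the Euler characteristic is 5 − 6 = -1, which agrees with 1 − 2 = -1.
(K is a triangulation of a wedge of 2 circles.)

H_0 = Z,  H_1 = Z^2.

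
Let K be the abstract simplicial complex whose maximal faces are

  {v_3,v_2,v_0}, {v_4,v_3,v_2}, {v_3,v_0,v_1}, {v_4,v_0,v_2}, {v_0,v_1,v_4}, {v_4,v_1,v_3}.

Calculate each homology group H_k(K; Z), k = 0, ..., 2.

We work with the vertex ordering v_0 < v_1 < v_2 < v_3 < v_4. The simplices of K, each written with vertices in increasing order, are:

  0-simplices (5): [v_0], [v_1], [v_2], [v_3], [v_4]
  1-simplices (9): [v_0,v_1], [v_0,v_2], [v_0,v_3], [v_0,v_4], [v_1,v_3], [v_1,v_4], [v_2,v_3], [v_2,v_4], [v_3,v_4]
  2-simplices (6): [v_0,v_1,v_3], [v_0,v_1,v_4], [v_0,v_2,v_3], [v_0,v_2,v_4], [v_1,v_3,v_4], [v_2,v_3,v_4]

so the chain groups are C_0 ≅ Z^5, C_1 ≅ Z^9, C_2 ≅ Z^6.

Boundary ∂_1: C_1 → C_0 is given by ∂[p,q] = [q] − [p]. For instance
  ∂[v_3,v_4] = [v_4] − [v_3].
As a 5×9 matrix over Z this has rank 4, with invariant factors (1,1,1,1).

∂_2: C_2 → C_1 maps a triangle to the signed sum of its edges. For instance
  ∂[v_0,v_2,v_3] = [v_2,v_3] − [v_0,v_3] + [v_0,v_2],
  ∂[v_0,v_1,v_3] = [v_1,v_3] − [v_0,v_3] + [v_0,v_1].
This gives a 9×6 integer matrix of rank 5; reducing to Smith normal form yields diagonal entries (1,1,1,1,1).

Now H_k = ker ∂_k / im ∂_{k+1}, so:

  H_0: rank C_0 − rank ∂_1 = 5 − 4 = 1, and the invariant factors of ∂_1 are all 1, so H_0 = Z.
  H_1: rank ker ∂_1 − rank ∂_2 = (9 − 4) − 5 = 0, and the invariant factors of ∂_2 are all 1, so H_1 = 0.
  H_2: rank ker ∂_2 − rank ∂_3 = (6 − 5) − 0 = 1, and there is no ∂_3, so H_2 = Z.

H_0 ≅ Z,  H_1 = 0,  H_2 ≅ Z.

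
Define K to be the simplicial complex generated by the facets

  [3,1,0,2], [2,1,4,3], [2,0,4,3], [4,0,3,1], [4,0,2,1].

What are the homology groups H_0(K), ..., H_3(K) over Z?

H_0 = Z,  H_1 = 0,  H_2 = 0,  H_3 = Z.

Order the vertices as 0 < 1 < 2 < 3 < 4. Listing each simplex with vertices in this order, K has dimension 3 with simplices:

  0-simplices (5): [0], [1], [2], [3], [4]
  1-simplices (10): [0,1], [0,2], [0,3], [0,4], [1,2], [1,3], [1,4], [2,3], [2,4], [3,4]
  2-simplices (10): [0,1,2], [0,1,3], [0,1,4], [0,2,3], [0,2,4], [0,3,4], [1,2,3], [1,2,4], [1,3,4], [2,3,4]
  3-simplices (5): [0,1,2,3], [0,1,2,4], [0,1,3,4], [0,2,3,4], [1,2,3,4]

giving chain groups C_0 ≅ Z^5, C_1 ≅ Z^10, C_2 ≅ Z^10, C_3 ≅ Z^5.

Boundary ∂_1: C_1 → C_0 maps an edge to its endpoints' difference, ∂[p,q] = q − p.
This gives a 5×10 integer matrix of rank 4; reducing to Smith normal form yields diagonal entries (1,1,1,1).

Boundary ∂_2: C_2 → C_1 acts by ∂[p,q,r] = [q,r] − [p,r] + [p,q]. For instance
  ∂[0,2,3] = [2,3] − [0,3] + [0,2],
  ∂[0,1,4] = [1,4] − [0,4] + [0,1].
As a 10×10 matrix over Z this has rank 6, with invariant factors (1,1,1,1,1,1).

∂_3: C_3 → C_2 sends each 3-simplex σ to the alternating sum Σ_i (−1)^i (σ with its i-th vertex removed). For instance
  ∂[0,1,3,4] = [1,3,4] − [0,3,4] + [0,1,4] − [0,1,3],
  ∂[0,2,3,4] = [2,3,4] − [0,3,4] + [0,2,4] − [0,2,3].
The resulting 10×5 matrix has rank 4, and its Smith normal form has invariant factors (1,1,1,1).

From H_k ≅ ker(∂_k) / im(∂_{k+1}) we obtain:

  H_0: rank C_0 − rank ∂_1 = 5 − 4 = 1, and the invariant factors of ∂_1 are all 1, so H_0 ≅ Z.
  H_1: rank ker ∂_1 − rank ∂_2 = (10 − 4) − 6 = 0, and the invariant factors of ∂_2 are all 1, so H_1 ≅ 0.
  H_2: rank ker ∂_2 − rank ∂_3 = (10 − 6) − 4 = 0, and the invariant factors of ∂_3 are all 1, so H_2 ≅ 0.
  H_3: rank ker ∂_3 − rank ∂_4 = (5 − 4) − 0 = 1, and there is no ∂_4, so H_3 ≅ Z.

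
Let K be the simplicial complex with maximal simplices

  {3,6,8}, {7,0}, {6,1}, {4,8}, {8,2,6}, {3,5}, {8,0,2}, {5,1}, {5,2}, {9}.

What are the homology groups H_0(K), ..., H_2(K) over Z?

H_0 = Z^2,  H_1 = Z^2,  H_2 = 0.

Order the vertices as 0 < 1 < 2 < 3 < 4 < 5 < 6 < 7 < 8 < 9. Listing each simplex with vertices in this order, K has dimension 2 with simplices:

  0-simplices (10): [0], [1], [2], [3], [4], [5], [6], [7], [8], [9]
  1-simplices (13): [0,2], [0,7], [0,8], [1,5], [1,6], [2,5], [2,6], [2,8], [3,5], [3,6], [3,8], [4,8], [6,8]
  2-simplices (3): [0,2,8], [2,6,8], [3,6,8]

Hence C_0 ≅ Z^10, C_1 ≅ Z^13, C_2 ≅ Z^3.

Boundary ∂_1: C_1 → C_0 is given by ∂[p,q] = [q] − [p]. For instance
  ∂[3,5] = [5] − [3].
This gives a 10×13 integer matrix of rank 8; reducing to Smith normal form yields diagonal entries (1,1,1,1,1,1,1,1).

The boundary map ∂_2: C_2 → C_1 acts by ∂[p,q,r] = [q,r] − [p,r] + [p,q]. For instance
  ∂[0,2,8] = [2,8] − [0,8] + [0,2],
  ∂[3,6,8] = [6,8] − [3,8] + [3,6].
As a 13×3 matrix over Z this has rank 3, with invariant factors (1,1,1).

Reading off H_k = ker ∂_k / im ∂_{k+1}:

  H_0: rank C_0 − rank ∂_1 = 10 − 8 = 2, and the invariant factors of ∂_1 are all 1, so H_0 ≅ Z^2.
  H_1: rank ker ∂_1 − rank ∂_2 = (13 − 8) − 3 = 2, and the invariant factors of ∂_2 are all 1, so H_1 ≅ Z^2.
  H_2: rank ker ∂_2 − rank ∂_3 = (3 − 3) − 0 = 0, and there is no ∂_3, so H_2 ≅ 0.

As a check, the Euler characteristic is 10 − 13 + 3 = 0, which agrees with 2 − 2 + 0 = 0.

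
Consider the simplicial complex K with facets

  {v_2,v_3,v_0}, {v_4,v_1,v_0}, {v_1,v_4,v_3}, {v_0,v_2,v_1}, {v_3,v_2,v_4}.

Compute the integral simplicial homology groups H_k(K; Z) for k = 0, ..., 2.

Order the vertices as v_0 < v_1 < v_2 < v_3 < v_4. Listing each simplex with vertices in this order, K has dimension 2 with simplices:

  0-simplices (5): [v_0], [v_1], [v_2], [v_3], [v_4]
  1-simplices (10): [v_0,v_1], [v_0,v_2], [v_0,v_3], [v_0,v_4], [v_1,v_2], [v_1,v_3], [v_1,v_4], [v_2,v_3], [v_2,v_4], [v_3,v_4]
  2-simplices (5): [v_0,v_1,v_2], [v_0,v_1,v_4], [v_0,v_2,v_3], [v_1,v_3,v_4], [v_2,v_3,v_4]

so the chain groups are C_0 ≅ Z^5, C_1 ≅ Z^10, C_2 ≅ Z^5.

Boundary ∂_1: C_1 → C_0 sends each edge [p,q] (with p < q) to q − p. For instance
  ∂[v_2,v_4] = [v_4] − [v_2].
As a 5×10 matrix over Z this has rank 4, with invariant factors (1,1,1,1).

Boundary ∂_2: C_2 → C_1 maps a triangle to the signed sum of its edges. For instance
  ∂[v_2,v_3,v_4] = [v_3,v_4] − [v_2,v_4] + [v_2,v_3],
  ∂[v_0,v_1,v_2] = [v_1,v_2] − [v_0,v_2] + [v_0,v_1].
This gives a 10×5 integer matrix of rank 5; reducing to Smith normal form yields diagonal entries (1,1,1,1,1).

Reading off H_k = ker ∂_k / im ∂_{k+1}:

  H_0: rank C_0 − rank ∂_1 = 5 − 4 = 1, and the invariant factors of ∂_1 are all 1, so H_0 ≅ Z.
  H_1: rank ker ∂_1 − rank ∂_2 = (10 − 4) − 5 = 1, and the invariant factors of ∂_2 are all 1, so H_1 ≅ Z.
  H_2: rank ker ∂_2 − rank ∂_3 = (5 − 5) − 0 = 0, and there is no ∂_3, so H_2 ≅ 0.

(K is a triangulation of the Möbius band.)

H_0 = Z,  H_1 = Z,  H_2 = 0.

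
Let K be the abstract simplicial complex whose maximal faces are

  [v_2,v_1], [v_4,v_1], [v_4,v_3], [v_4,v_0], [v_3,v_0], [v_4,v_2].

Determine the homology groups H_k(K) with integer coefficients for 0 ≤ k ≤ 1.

Take the total order v_0 < v_1 < v_2 < v_3 < v_4 on the vertex set. Then K (dimension 1) consists of the simplices:

  0-simplices (5): [v_0], [v_1], [v_2], [v_3], [v_4]
  1-simplices (6): [v_0,v_3], [v_0,v_4], [v_1,v_2], [v_1,v_4], [v_2,v_4], [v_3,v_4]

so the chain groups are C_0 ≅ Z^5, C_1 ≅ Z^6.

The boundary map ∂_1: C_1 → C_0 sends each edge [p,q] (with p < q) to q − p. For instance
  ∂[v_3,v_4] = [v_4] − [v_3].
This gives a 5×6 integer matrix of rank 4; reducing to Smith normal form yields diagonal entries (1,1,1,1).

Reading off H_k = ker ∂_k / im ∂_{k+1}:

  H_0: rank C_0 − rank ∂_1 = 5 − 4 = 1, and the invariant factors of ∂_1 are all 1, so H_0 ≅ Z.
  H_1: rank ker ∂_1 − rank ∂_2 = (6 − 4) − 0 = 2, and there is no ∂_2, so H_1 ≅ Z^2.

H_0 = Z,  H_1 = Z^2.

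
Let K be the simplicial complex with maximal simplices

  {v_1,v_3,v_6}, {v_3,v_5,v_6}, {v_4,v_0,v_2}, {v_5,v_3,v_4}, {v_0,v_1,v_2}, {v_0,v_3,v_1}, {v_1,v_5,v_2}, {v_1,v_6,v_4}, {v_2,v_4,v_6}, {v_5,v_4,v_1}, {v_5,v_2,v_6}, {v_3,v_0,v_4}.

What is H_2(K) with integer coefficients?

We work with the vertex ordering v_0 < v_1 < v_2 < v_3 < v_4 < v_5 < v_6. The simplices of K, each written with vertices in increasing order, are:

  0-simplices (7): [v_0], [v_1], [v_2], [v_3], [v_4], [v_5], [v_6]
  1-simplices (18): (18 of them)
  2-simplices (12): (12 of them)

Hence C_0 ≅ Z^7, C_1 ≅ Z^18, C_2 ≅ Z^12.

∂_1: C_1 → C_0 sends each edge [p,q] (with p < q) to q − p.
The 7×18 boundary matrix has rank 6 and Smith normal form diag(1,1,1,1,1,1).

∂_2: C_2 → C_1 maps a triangle to the signed sum of its edges. For instance
  ∂[v_3,v_5,v_6] = [v_5,v_6] − [v_3,v_6] + [v_3,v_5],
  ∂[v_0,v_1,v_2] = [v_1,v_2] − [v_0,v_2] + [v_0,v_1].
The resulting 18×12 matrix has rank 12, and its Smith normal form has invariant factors (1,1,1,1,1,1,1,1,1,1,1,2).

Reading off H_k = ker ∂_k / im ∂_{k+1}:

  H_2: rank ker ∂_2 − rank ∂_3 = (12 − 12) − 0 = 0, and there is no ∂_3, so H_2 ≅ 0.

H_2 = 0.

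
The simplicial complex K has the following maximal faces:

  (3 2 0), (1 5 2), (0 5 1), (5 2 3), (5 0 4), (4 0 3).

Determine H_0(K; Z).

H_0 ≅ Z.

We work with the vertex ordering 0 < 1 < 2 < 3 < 4 < 5. The simplices of K, each written with vertices in increasing order, are:

  0-simplices (6): [0], [1], [2], [3], [4], [5]
  1-simplices (12): [0,1], [0,2], [0,3], [0,4], [0,5], [1,2], [1,5], [2,3], [2,5], [3,4], [3,5], [4,5]
  2-simplices (6): [0,1,5], [0,2,3], [0,3,4], [0,4,5], [1,2,5], [2,3,5]

giving chain groups C_0 ≅ Z^6, C_1 ≅ Z^12, C_2 ≅ Z^6.

The boundary map ∂_1: C_1 → C_0 maps an edge to its endpoints' difference, ∂[p,q] = q − p. For instance
  ∂[2,5] = [5] − [2].
This gives a 6×12 integer matrix of rank 5; reducing to Smith normal form yields diagonal entries (1,1,1,1,1).

Boundary ∂_2: C_2 → C_1 sends each 2-simplex [p,q,r] to [q,r] − [p,r] + [p,q]. For instance
  ∂[1,2,5] = [2,5] − [1,5] + [1,2],
  ∂[0,1,5] = [1,5] − [0,5] + [0,1].
The 12×6 boundary matrix has rank 6 and Smith normal form diag(1,1,1,1,1,1).

Now H_k = ker ∂_k / im ∂_{k+1}, so:

  H_0: rank C_0 − rank ∂_1 = 6 − 5 = 1, and the invariant factors of ∂_1 are all 1, so H_0 ≅ Z.

(K is a triangulation of the cylinder S^1 x I.)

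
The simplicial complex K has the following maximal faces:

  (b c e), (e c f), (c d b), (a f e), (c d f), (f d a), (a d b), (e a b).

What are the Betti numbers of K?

b_0 = 1, b_1 = 0, b_2 = 1.

We work with the vertex ordering a < b < c < d < e < f. The simplices of K, each written with vertices in increasing order, are:

  0-simplices (6): a, b, c, d, e, f
  1-simplices (12): ab, ad, ae, af, bc, bd, be, cd, ce, cf, df, ef
  2-simplices (8): abd, abe, adf, aef, bcd, bce, cdf, cef

giving chain groups C_0 ≅ Z^6, C_1 ≅ Z^12, C_2 ≅ Z^8.

Boundary ∂_1: C_1 → C_0 is given by ∂[p,q] = [q] − [p]. For instance
  ∂ef = f − e.
This gives a 6×12 integer matrix of rank 5; reducing to Smith normal form yields diagonal entries (1,1,1,1,1).

The boundary map ∂_2: C_2 → C_1 maps a triangle to the signed sum of its edges. For instance
  ∂aef = ef − af + ae,
  ∂abe = be − ae + ab.
This gives a 12×8 integer matrix of rank 7; reducing to Smith normal form yields diagonal entries (1,1,1,1,1,1,1).

Now H_k = ker ∂_k / im ∂_{k+1}, so:

  H_0: rank C_0 − rank ∂_1 = 6 − 5 = 1, and the invariant factors of ∂_1 are all 1, so H_0 ≅ Z.
  H_1: rank ker ∂_1 − rank ∂_2 = (12 − 5) − 7 = 0, and the invariant factors of ∂_2 are all 1, so H_1 ≅ 0.
  H_2: rank ker ∂_2 − rank ∂_3 = (8 − 7) − 0 = 1, and there is no ∂_3, so H_2 ≅ Z.

Hence the Betti numbers are b_0 = 1, b_1 = 0, b_2 = 1.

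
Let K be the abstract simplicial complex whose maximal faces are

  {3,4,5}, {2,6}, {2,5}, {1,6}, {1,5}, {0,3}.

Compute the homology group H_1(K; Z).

Take the total order 0 < 1 < 2 < 3 < 4 < 5 < 6 on the vertex set. Then K (dimension 2) consists of the simplices:

  0-simplices (7): [0], [1], [2], [3], [4], [5], [6]
  1-simplices (8): [0,3], [1,5], [1,6], [2,5], [2,6], [3,4], [3,5], [4,5]
  2-simplices (1): [3,4,5]

Hence C_0 ≅ Z^7, C_1 ≅ Z^8, C_2 ≅ Z^1.

Boundary ∂_1: C_1 → C_0 maps an edge to its endpoints' difference, ∂[p,q] = q − p.
As a 7×8 matrix over Z this has rank 6, with invariant factors (1,1,1,1,1,1).

The boundary map ∂_2: C_2 → C_1 sends each 2-simplex [p,q,r] to [q,r] − [p,r] + [p,q]. For instance
  ∂[3,4,5] = [4,5] − [3,5] + [3,4].
This gives a 8×1 integer matrix of rank 1; reducing to Smith normal form yields diagonal entries (1).

Now H_k = ker ∂_k / im ∂_{k+1}, so:

  H_1: rank ker ∂_1 − rank ∂_2 = (8 − 6) − 1 = 1, and the invariant factors of ∂_2 are all 1, so H_1 ≅ Z.

H_1 = Z.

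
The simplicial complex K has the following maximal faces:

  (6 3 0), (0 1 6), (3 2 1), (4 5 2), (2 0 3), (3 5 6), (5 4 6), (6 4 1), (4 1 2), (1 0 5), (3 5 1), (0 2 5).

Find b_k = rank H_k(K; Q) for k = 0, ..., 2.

Order the vertices as 0 < 1 < 2 < 3 < 4 < 5 < 6. Listing each simplex with vertices in this order, K has dimension 2 with simplices:

  0-simplices (7): [0], [1], [2], [3], [4], [5], [6]
  1-simplices (18): [0,1], [0,2], [0,3], [0,5], [0,6], [1,2], [1,3], [1,4], [1,5], [1,6], [2,3], [2,4], [2,5], [3,5], [3,6], [4,5], [4,6], [5,6]
  2-simplices (12): [0,1,5], [0,1,6], [0,2,3], [0,2,5], [0,3,6], [1,2,3], [1,2,4], [1,3,5], [1,4,6], [2,4,5], [3,5,6], [4,5,6]

so the chain groups are C_0 ≅ Z^7, C_1 ≅ Z^18, C_2 ≅ Z^12.

Boundary ∂_1: C_1 → C_0 is given by ∂[p,q] = [q] − [p]. For instance
  ∂[1,4] = [4] − [1].
This gives a 7×18 integer matrix of rank 6; reducing to Smith normal form yields diagonal entries (1,1,1,1,1,1).

∂_2: C_2 → C_1 acts by ∂[p,q,r] = [q,r] − [p,r] + [p,q]. For instance
  ∂[1,2,3] = [2,3] − [1,3] + [1,2],
  ∂[1,3,5] = [3,5] − [1,5] + [1,3].
The resulting 18×12 matrix has rank 12, and its Smith normal form has invariant factors (1,1,1,1,1,1,1,1,1,1,1,2).

Now H_k = ker ∂_k / im ∂_{k+1}, so:

  H_0: rank C_0 − rank ∂_1 = 7 − 6 = 1, and the invariant factors of ∂_1 are all 1, so H_0 ≅ Z.
  H_1: rank ker ∂_1 − rank ∂_2 = (18 − 6) − 12 = 0, and ∂_2 has invariant factor 2 > 1, so H_1 ≅ Z_2.
  H_2: rank ker ∂_2 − rank ∂_3 = (12 − 12) − 0 = 0, and there is no ∂_3, so H_2 ≅ 0.

As a check, the Euler characteristic is 7 − 18 + 12 = 1, which agrees with 1 − 0 + 0 = 1.

Hence the Betti numbers are b_0 = 1, b_1 = 0, b_2 = 0.

b_0 = 1, b_1 = 0, b_2 = 0.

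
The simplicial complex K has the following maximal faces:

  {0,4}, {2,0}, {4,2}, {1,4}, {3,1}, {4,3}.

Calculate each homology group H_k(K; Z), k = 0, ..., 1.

We work with the vertex ordering 0 < 1 < 2 < 3 < 4. The simplices of K, each written with vertices in increasing order, are:

  0-simplices (5): [0], [1], [2], [3], [4]
  1-simplices (6): [0,2], [0,4], [1,3], [1,4], [2,4], [3,4]

Hence C_0 ≅ Z^5, C_1 ≅ Z^6.

Boundary ∂_1: C_1 → C_0 is given by ∂[p,q] = [q] − [p].
The resulting 5×6 matrix has rank 4, and its Smith normal form has invariant factors (1,1,1,1).

Now H_k = ker ∂_k / im ∂_{k+1}, so:

  H_0: rank C_0 − rank ∂_1 = 5 − 4 = 1, and the invariant factors of ∂_1 are all 1, so H_0 = Z.
  H_1: rank ker ∂_1 − rank ∂_2 = (6 − 4) − 0 = 2, and there is no ∂_2, so H_1 = Z^2.

As a check, the Euler characteristic is 5 − 6 = -1, which agrees with 1 − 2 = -1.
(K is a triangulation of a wedge of 2 circles.)

H_0 = Z,  H_1 = Z^2.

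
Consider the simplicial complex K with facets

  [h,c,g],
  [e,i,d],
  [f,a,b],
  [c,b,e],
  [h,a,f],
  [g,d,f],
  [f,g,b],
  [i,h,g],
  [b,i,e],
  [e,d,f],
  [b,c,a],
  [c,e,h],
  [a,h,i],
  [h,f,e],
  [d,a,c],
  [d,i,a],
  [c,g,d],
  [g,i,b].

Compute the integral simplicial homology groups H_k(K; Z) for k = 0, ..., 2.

Fix the vertex order a < b < c < d < e < f < g < h < i and write every simplex with vertices in increasing order. Then dim K = 2 and the simplices of K are:

  0-simplices (9): a, b, c, d, e, f, g, h, i
  1-simplices (27): ab, ac, ad, af, ah, ai, bc, be, bf, bg, bi, cd, ce, cg, ch, de, df, dg, di, ef, eh, ei, fg, fh, gh, gi, hi
  2-simplices (18): abc, abf, acd, adi, afh, ahi, bce, bei, bfg, bgi, cdg, ceh, cgh, def, dei, dfg, efh, ghi

Hence C_0 ≅ Z^9, C_1 ≅ Z^27, C_2 ≅ Z^18.

∂_1: C_1 → C_0 sends each edge [p,q] (with p < q) to q − p.
The 9×27 boundary matrix has rank 8 and Smith normal form diag(1,1,1,1,1,1,1,1).

∂_2: C_2 → C_1 sends each 2-simplex [p,q,r] to [q,r] − [p,r] + [p,q]. For instance
  ∂afh = fh − ah + af,
  ∂abf = bf − af + ab.
As a 27×18 matrix over Z this has rank 17, with invariant factors (1,1,1,1,1,1,1,1,1,1,1,1,1,1,1,1,1).

Now H_k = ker ∂_k / im ∂_{k+1}, so:

  H_0: rank C_0 − rank ∂_1 = 9 − 8 = 1, and the invariant factors of ∂_1 are all 1, so H_0 = Z.
  H_1: rank ker ∂_1 − rank ∂_2 = (27 − 8) − 17 = 2, and the invariant factors of ∂_2 are all 1, so H_1 = Z^2.
  H_2: rank ker ∂_2 − rank ∂_3 = (18 − 17) − 0 = 1, and there is no ∂_3, so H_2 = Z.

H_0 ≅ Z,  H_1 ≅ Z^2,  H_2 ≅ Z.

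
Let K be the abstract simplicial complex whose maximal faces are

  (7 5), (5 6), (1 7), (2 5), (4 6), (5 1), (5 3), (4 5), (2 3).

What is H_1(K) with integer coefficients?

H_1 = Z^3.

K has 7 vertices, 9 edges.
rank ∂_1 = 6, rank ∂_2 = 0 ⇒ b_1 = 9 − 6 − 0 = 3. So H_1 ≅ Z^3.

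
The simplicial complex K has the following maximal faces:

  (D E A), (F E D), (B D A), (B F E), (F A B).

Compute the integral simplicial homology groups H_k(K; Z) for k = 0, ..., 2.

Take the total order A < B < D < E < F on the vertex set. Then K (dimension 2) consists of the simplices:

  0-simplices (5): A, B, D, E, F
  1-simplices (10): AB, AD, AE, AF, BD, BE, BF, DE, DF, EF
  2-simplices (5): ABD, ABF, ADE, BEF, DEF

giving chain groups C_0 ≅ Z^5, C_1 ≅ Z^10, C_2 ≅ Z^5.

∂_1: C_1 → C_0 is given by ∂[p,q] = [q] − [p].
The resulting 5×10 matrix has rank 4, and its Smith normal form has invariant factors (1,1,1,1).

Boundary ∂_2: C_2 → C_1 sends each 2-simplex [p,q,r] to [q,r] − [p,r] + [p,q]. For instance
  ∂DEF = EF − DF + DE,
  ∂ADE = DE − AE + AD.
The resulting 10×5 matrix has rank 5, and its Smith normal form has invariant factors (1,1,1,1,1).

Now H_k = ker ∂_k / im ∂_{k+1}, so:

  H_0: rank C_0 − rank ∂_1 = 5 − 4 = 1, and the invariant factors of ∂_1 are all 1, so H_0 = Z.
  H_1: rank ker ∂_1 − rank ∂_2 = (10 − 4) − 5 = 1, and the invariant factors of ∂_2 are all 1, so H_1 = Z.
  H_2: rank ker ∂_2 − rank ∂_3 = (5 − 5) − 0 = 0, and there is no ∂_3, so H_2 = 0.

As a check, the Euler characteristic is 5 − 10 + 5 = 0, which agrees with 1 − 1 + 0 = 0.

H_0 = Z,  H_1 = Z,  H_2 = 0.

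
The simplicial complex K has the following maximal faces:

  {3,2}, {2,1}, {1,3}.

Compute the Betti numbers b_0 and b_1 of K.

Take the total order 1 < 2 < 3 on the vertex set. Then K (dimension 1) consists of the simplices:

  0-simplices (3): [1], [2], [3]
  1-simplices (3): [1,2], [1,3], [2,3]

so the chain groups are C_0 ≅ Z^3, C_1 ≅ Z^3.

The boundary map ∂_1: C_1 → C_0 is given by ∂[p,q] = [q] − [p].
The 3×3 boundary matrix has rank 2 and Smith normal form diag(1,1).

Reading off H_k = ker ∂_k / im ∂_{k+1}:

  H_0: rank C_0 − rank ∂_1 = 3 − 2 = 1, and the invariant factors of ∂_1 are all 1, so H_0 = Z.
  H_1: rank ker ∂_1 − rank ∂_2 = (3 − 2) − 0 = 1, and there is no ∂_2, so H_1 = Z.

Hence the Betti numbers are b_0 = 1, b_1 = 1.

b_0 = 1, b_1 = 1.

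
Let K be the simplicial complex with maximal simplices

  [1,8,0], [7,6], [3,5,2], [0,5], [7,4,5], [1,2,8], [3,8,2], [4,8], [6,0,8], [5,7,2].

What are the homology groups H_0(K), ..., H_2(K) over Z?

H_0 ≅ Z,  H_1 ≅ Z^3,  H_2 = 0.

We work with the vertex ordering 0 < 1 < 2 < 3 < 4 < 5 < 6 < 7 < 8. The simplices of K, each written with vertices in increasing order, are:

  0-simplices (9): [0], [1], [2], [3], [4], [5], [6], [7], [8]
  1-simplices (18): [0,1], [0,5], [0,6], [0,8], [1,2], [1,8], [2,3], [2,5], [2,7], [2,8], [3,5], [3,8], [4,5], [4,7], [4,8], [5,7], [6,7], [6,8]
  2-simplices (7): [0,1,8], [0,6,8], [1,2,8], [2,3,5], [2,3,8], [2,5,7], [4,5,7]

Hence C_0 ≅ Z^9, C_1 ≅ Z^18, C_2 ≅ Z^7.

∂_1: C_1 → C_0 sends each edge [p,q] (with p < q) to q − p.
As a 9×18 matrix over Z this has rank 8, with invariant factors (1,1,1,1,1,1,1,1).

The boundary map ∂_2: C_2 → C_1 acts by ∂[p,q,r] = [q,r] − [p,r] + [p,q]. For instance
  ∂[2,3,8] = [3,8] − [2,8] + [2,3],
  ∂[0,6,8] = [6,8] − [0,8] + [0,6].
As a 18×7 matrix over Z this has rank 7, with invariant factors (1,1,1,1,1,1,1).

Reading off H_k = ker ∂_k / im ∂_{k+1}:

  H_0: rank C_0 − rank ∂_1 = 9 − 8 = 1, and the invariant factors of ∂_1 are all 1, so H_0 ≅ Z.
  H_1: rank ker ∂_1 − rank ∂_2 = (18 − 8) − 7 = 3, and the invariant factors of ∂_2 are all 1, so H_1 ≅ Z^3.
  H_2: rank ker ∂_2 − rank ∂_3 = (7 − 7) − 0 = 0, and there is no ∂_3, so H_2 ≅ 0.

As a check, the Euler characteristic is 9 − 18 + 7 = -2, which agrees with 1 − 3 + 0 = -2.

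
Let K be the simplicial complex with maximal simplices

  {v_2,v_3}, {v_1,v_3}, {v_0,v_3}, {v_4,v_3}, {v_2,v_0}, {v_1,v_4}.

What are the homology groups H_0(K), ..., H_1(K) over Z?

Fix the vertex order v_0 < v_1 < v_2 < v_3 < v_4 and write every simplex with vertices in increasing order. Then dim K = 1 and the simplices of K are:

  0-simplices (5): [v_0], [v_1], [v_2], [v_3], [v_4]
  1-simplices (6): [v_0,v_2], [v_0,v_3], [v_1,v_3], [v_1,v_4], [v_2,v_3], [v_3,v_4]

Hence C_0 ≅ Z^5, C_1 ≅ Z^6.

Boundary ∂_1: C_1 → C_0 sends each edge [p,q] (with p < q) to q − p. For instance
  ∂[v_0,v_3] = [v_3] − [v_0].
The 5×6 boundary matrix has rank 4 and Smith normal form diag(1,1,1,1).

Computing H_k = (kernel of ∂_k) / (image of ∂_{k+1}):

  H_0: rank C_0 − rank ∂_1 = 5 − 4 = 1, and the invariant factors of ∂_1 are all 1, so H_0 ≅ Z.
  H_1: rank ker ∂_1 − rank ∂_2 = (6 − 4) − 0 = 2, and there is no ∂_2, so H_1 ≅ Z^2.

H_0 = Z,  H_1 = Z^2.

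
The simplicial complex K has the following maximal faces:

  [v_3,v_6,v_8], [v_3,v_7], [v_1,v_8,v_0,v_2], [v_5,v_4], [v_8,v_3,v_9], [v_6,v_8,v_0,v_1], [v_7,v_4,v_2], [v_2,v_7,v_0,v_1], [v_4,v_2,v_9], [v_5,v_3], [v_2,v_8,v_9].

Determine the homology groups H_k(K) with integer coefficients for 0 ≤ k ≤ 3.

H_0 = Z,  H_1 = Z^2,  H_2 = 0,  H_3 = 0.

Fix the vertex order v_0 < v_1 < v_2 < v_3 < v_4 < v_5 < v_6 < v_7 < v_8 < v_9 and write every simplex with vertices in increasing order. Then dim K = 3 and the simplices of K are:

  0-simplices (10): [v_0], [v_1], [v_2], [v_3], [v_4], [v_5], [v_6], [v_7], [v_8], [v_9]
  1-simplices (23): (23 of them)
  2-simplices (15): (15 of them)
  3-simplices (3): [v_0,v_1,v_2,v_7], [v_0,v_1,v_2,v_8], [v_0,v_1,v_6,v_8]

giving chain groups C_0 ≅ Z^10, C_1 ≅ Z^23, C_2 ≅ Z^15, C_3 ≅ Z^3.

The boundary map ∂_1: C_1 → C_0 is given by ∂[p,q] = [q] − [p].
The 10×23 boundary matrix has rank 9 and Smith normal form diag(1,1,1,1,1,1,1,1,1).

The boundary map ∂_2: C_2 → C_1 sends each 2-simplex [p,q,r] to [q,r] − [p,r] + [p,q]. For instance
  ∂[v_2,v_4,v_7] = [v_4,v_7] − [v_2,v_7] + [v_2,v_4],
  ∂[v_0,v_6,v_8] = [v_6,v_8] − [v_0,v_8] + [v_0,v_6].
This gives a 23×15 integer matrix of rank 12; reducing to Smith normal form yields diagonal entries (1,1,1,1,1,1,1,1,1,1,1,1).

The boundary map ∂_3: C_3 → C_2 sends each 3-simplex σ to the alternating sum Σ_i (−1)^i (σ with its i-th vertex removed). For instance
  ∂[v_0,v_1,v_6,v_8] = [v_1,v_6,v_8] − [v_0,v_6,v_8] + [v_0,v_1,v_8] − [v_0,v_1,v_6],
  ∂[v_0,v_1,v_2,v_8] = [v_1,v_2,v_8] − [v_0,v_2,v_8] + [v_0,v_1,v_8] − [v_0,v_1,v_2].
The resulting 15×3 matrix has rank 3, and its Smith normal form has invariant factors (1,1,1).

From H_k ≅ ker(∂_k) / im(∂_{k+1}) we obtain:

  H_0: rank C_0 − rank ∂_1 = 10 − 9 = 1, and the invariant factors of ∂_1 are all 1, so H_0 ≅ Z.
  H_1: rank ker ∂_1 − rank ∂_2 = (23 − 9) − 12 = 2, and the invariant factors of ∂_2 are all 1, so H_1 ≅ Z^2.
  H_2: rank ker ∂_2 − rank ∂_3 = (15 − 12) − 3 = 0, and the invariant factors of ∂_3 are all 1, so H_2 ≅ 0.
  H_3: rank ker ∂_3 − rank ∂_4 = (3 − 3) − 0 = 0, and there is no ∂_4, so H_3 ≅ 0.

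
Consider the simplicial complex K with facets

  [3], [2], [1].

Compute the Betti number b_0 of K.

Fix the vertex order 1 < 2 < 3 and write every simplex with vertices in increasing order. Then dim K = 0 and the simplices of K are:

  0-simplices (3): [1], [2], [3]

giving chain groups C_0 ≅ Z^3.

Now H_k = ker ∂_k / im ∂_{k+1}, so:

  H_0: rank C_0 − rank ∂_1 = 3 − 0 = 3, and there is no ∂_1, so H_0 ≅ Z^3.

Hence the Betti numbers are b_0 = 3.

b_0 = 3.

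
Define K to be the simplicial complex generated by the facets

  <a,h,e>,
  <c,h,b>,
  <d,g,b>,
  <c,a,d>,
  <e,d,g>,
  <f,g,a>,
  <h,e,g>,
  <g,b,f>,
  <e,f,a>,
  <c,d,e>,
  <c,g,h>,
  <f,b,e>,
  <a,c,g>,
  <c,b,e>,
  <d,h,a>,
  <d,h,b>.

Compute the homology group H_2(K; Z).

K has 8 vertices, 24 edges, 16 triangles.
rank ∂_2 = 15, rank ∂_3 = 0 ⇒ b_2 = 16 − 15 − 0 = 1. So H_2 ≅ Z.

H_2 ≅ Z.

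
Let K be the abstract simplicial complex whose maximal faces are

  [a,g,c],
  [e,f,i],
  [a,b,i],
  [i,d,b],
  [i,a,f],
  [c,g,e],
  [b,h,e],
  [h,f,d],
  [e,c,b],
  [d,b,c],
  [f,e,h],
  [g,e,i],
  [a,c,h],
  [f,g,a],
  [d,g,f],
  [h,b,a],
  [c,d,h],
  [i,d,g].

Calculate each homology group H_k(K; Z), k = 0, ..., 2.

We work with the vertex ordering a < b < c < d < e < f < g < h < i. The simplices of K, each written with vertices in increasing order, are:

  0-simplices (9): a, b, c, d, e, f, g, h, i
  1-simplices (27): ab, ac, af, ag, ah, ai, bc, bd, be, bh, bi, cd, ce, cg, ch, df, dg, dh, di, ef, eg, eh, ei, fg, fh, fi, gi
  2-simplices (18): abh, abi, acg, ach, afg, afi, bcd, bce, bdi, beh, cdh, ceg, dfg, dfh, dgi, efh, efi, egi

giving chain groups C_0 ≅ Z^9, C_1 ≅ Z^27, C_2 ≅ Z^18.

The boundary map ∂_1: C_1 → C_0 maps an edge to its endpoints' difference, ∂[p,q] = q − p.
As a 9×27 matrix over Z this has rank 8, with invariant factors (1,1,1,1,1,1,1,1).

The boundary map ∂_2: C_2 → C_1 sends each 2-simplex [p,q,r] to [q,r] − [p,r] + [p,q]. For instance
  ∂bce = ce − be + bc,
  ∂acg = cg − ag + ac.
As a 27×18 matrix over Z this has rank 18, with invariant factors (1,1,1,1,1,1,1,1,1,1,1,1,1,1,1,1,1,2).

From H_k ≅ ker(∂_k) / im(∂_{k+1}) we obtain:

  H_0: rank C_0 − rank ∂_1 = 9 − 8 = 1, and the invariant factors of ∂_1 are all 1, so H_0 = Z.
  H_1: rank ker ∂_1 − rank ∂_2 = (27 − 8) − 18 = 1, and ∂_2 has invariant factor 2 > 1, so H_1 = Z ⊕ Z/2.
  H_2: rank ker ∂_2 − rank ∂_3 = (18 − 18) − 0 = 0, and there is no ∂_3, so H_2 = 0.

(K is a triangulation of the Klein bottle.)

H_0 ≅ Z,  H_1 ≅ Z ⊕ Z/2,  H_2 = 0.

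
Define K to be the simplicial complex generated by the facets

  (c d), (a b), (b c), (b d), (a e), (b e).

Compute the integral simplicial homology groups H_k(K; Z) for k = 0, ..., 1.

Order the vertices as a < b < c < d < e. Listing each simplex with vertices in this order, K has dimension 1 with simplices:

  0-simplices (5): a, b, c, d, e
  1-simplices (6): ab, ae, bc, bd, be, cd

giving chain groups C_0 ≅ Z^5, C_1 ≅ Z^6.

Boundary ∂_1: C_1 → C_0 maps an edge to its endpoints' difference, ∂[p,q] = q − p. For instance
  ∂cd = d − c.
This gives a 5×6 integer matrix of rank 4; reducing to Smith normal form yields diagonal entries (1,1,1,1).

From H_k ≅ ker(∂_k) / im(∂_{k+1}) we obtain:

  H_0: rank C_0 − rank ∂_1 = 5 − 4 = 1, and the invariant factors of ∂_1 are all 1, so H_0 = Z.
  H_1: rank ker ∂_1 − rank ∂_2 = (6 − 4) − 0 = 2, and there is no ∂_2, so H_1 = Z^2.

H_0 = Z,  H_1 = Z^2.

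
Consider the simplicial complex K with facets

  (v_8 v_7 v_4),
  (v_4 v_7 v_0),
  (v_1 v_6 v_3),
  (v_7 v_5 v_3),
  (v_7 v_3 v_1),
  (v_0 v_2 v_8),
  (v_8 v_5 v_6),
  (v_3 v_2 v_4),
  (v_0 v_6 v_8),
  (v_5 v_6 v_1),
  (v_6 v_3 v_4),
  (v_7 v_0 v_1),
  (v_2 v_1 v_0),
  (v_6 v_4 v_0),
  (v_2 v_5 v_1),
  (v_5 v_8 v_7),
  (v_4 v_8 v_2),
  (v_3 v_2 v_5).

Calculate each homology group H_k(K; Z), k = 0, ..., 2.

Order the vertices as v_0 < v_1 < v_2 < v_3 < v_4 < v_5 < v_6 < v_7 < v_8. Listing each simplex with vertices in this order, K has dimension 2 with simplices:

  0-simplices (9): [v_0], [v_1], [v_2], [v_3], [v_4], [v_5], [v_6], [v_7], [v_8]
  1-simplices (27): (27 of them)
  2-simplices (18): (18 of them)

giving chain groups C_0 ≅ Z^9, C_1 ≅ Z^27, C_2 ≅ Z^18.

∂_1: C_1 → C_0 sends each edge [p,q] (with p < q) to q − p.
As a 9×27 matrix over Z this has rank 8, with invariant factors (1,1,1,1,1,1,1,1).

The boundary map ∂_2: C_2 → C_1 acts by ∂[p,q,r] = [q,r] − [p,r] + [p,q]. For instance
  ∂[v_1,v_2,v_5] = [v_2,v_5] − [v_1,v_5] + [v_1,v_2],
  ∂[v_1,v_3,v_6] = [v_3,v_6] − [v_1,v_6] + [v_1,v_3].
The resulting 27×18 matrix has rank 18, and its Smith normal form has invariant factors (1,1,1,1,1,1,1,1,1,1,1,1,1,1,1,1,1,2).

From H_k ≅ ker(∂_k) / im(∂_{k+1}) we obtain:

  H_0: rank C_0 − rank ∂_1 = 9 − 8 = 1, and the invariant factors of ∂_1 are all 1, so H_0 ≅ Z.
  H_1: rank ker ∂_1 − rank ∂_2 = (27 − 8) − 18 = 1, and ∂_2 has invariant factor 2 > 1, so H_1 ≅ Z ⊕ Z_2.
  H_2: rank ker ∂_2 − rank ∂_3 = (18 − 18) − 0 = 0, and there is no ∂_3, so H_2 ≅ 0.

H_0 = Z,  H_1 = Z ⊕ Z_2,  H_2 = 0.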